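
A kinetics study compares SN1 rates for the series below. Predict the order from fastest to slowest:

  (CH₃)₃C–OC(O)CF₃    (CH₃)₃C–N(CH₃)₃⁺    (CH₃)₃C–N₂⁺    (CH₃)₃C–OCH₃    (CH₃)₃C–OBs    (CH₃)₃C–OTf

(CH₃)₃C–N₂⁺ > (CH₃)₃C–OTf > (CH₃)₃C–OBs > (CH₃)₃C–OC(O)CF₃ > (CH₃)₃C–N(CH₃)₃⁺ > (CH₃)₃C–OCH₃

Same R in every case — rank the leaving groups.
Rank by basicity of the departing species: weakest base leaves most easily.
(CH₃)₃C–N₂⁺ loses N₂: no meaningful conjugate acid; N₂ departs as an exceptionally stable neutral molecule
(CH₃)₃C–OTf loses OTf⁻: pKₐ(CF₃SO₃H (triflic acid)) ≈ -14
(CH₃)₃C–OBs loses OBs⁻: pKₐ(p-BrC₆H₄SO₃H) ≈ -2.8
(CH₃)₃C–OC(O)CF₃ loses CF₃COO⁻: pKₐ(CF₃COOH) ≈ 0.2
(CH₃)₃C–N(CH₃)₃⁺ loses NR'₃: pKₐ(R'₃NH⁺) ≈ 10.7
(CH₃)₃C–OCH₃ loses CH₃O⁻: pKₐ(CH₃OH) ≈ 15.5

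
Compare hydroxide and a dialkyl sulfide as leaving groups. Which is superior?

a dialkyl sulfide

a dialkyl sulfide is the better leaving group.
pKₐ(R'₂SH⁺) ≈ -7 versus pKₐ(H₂O) ≈ 15.7: a dialkyl sulfide is the much weaker base.
Neutral; leaves from a sulfonium salt (R–SR'₂⁺).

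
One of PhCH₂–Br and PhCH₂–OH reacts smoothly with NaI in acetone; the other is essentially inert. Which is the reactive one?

From PhCH₂–OH the departing group would be OH⁻ (pKₐ(H₂O) ≈ 15.7). Strong base; essentially never leaves without prior activation.
From PhCH₂–Br the leaving group is Br⁻ (pKₐ(HBr) ≈ -9). Weak base; good leaving group.
(In practice PhCH₂–Br is made from PhCH₂–OH by treatment with PBr₃, replacing the hydroxyl with bromide.)

PhCH₂–Br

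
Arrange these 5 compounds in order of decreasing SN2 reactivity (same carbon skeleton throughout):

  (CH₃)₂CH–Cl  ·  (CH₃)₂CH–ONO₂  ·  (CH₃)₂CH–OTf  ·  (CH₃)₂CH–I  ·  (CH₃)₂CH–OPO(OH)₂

Identical carbon frameworks mean the comparison reduces to leaving-group quality.
Leaving-group ability tracks the stability of the departed species; conjugate-acid pKₐ is the usual yardstick (lower pKₐ → better LG).
(CH₃)₂CH–OTf loses OTf⁻: pKₐ(CF₃SO₃H (triflic acid)) ≈ -14
(CH₃)₂CH–I loses I⁻: pKₐ(HI) ≈ -10
(CH₃)₂CH–Cl loses Cl⁻: pKₐ(HCl) ≈ -7
(CH₃)₂CH–ONO₂ loses NO₃⁻: pKₐ(HNO₃) ≈ -1.3
(CH₃)₂CH–OPO(OH)₂ loses H₂PO₄⁻: pKₐ(H₃PO₄) ≈ 2.1

(CH₃)₂CH–OTf > (CH₃)₂CH–I > (CH₃)₂CH–Cl > (CH₃)₂CH–ONO₂ > (CH₃)₂CH–OPO(OH)₂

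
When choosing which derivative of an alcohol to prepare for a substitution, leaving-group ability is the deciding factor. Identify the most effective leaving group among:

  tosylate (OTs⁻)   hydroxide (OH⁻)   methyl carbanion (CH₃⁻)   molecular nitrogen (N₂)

molecular nitrogen (N₂)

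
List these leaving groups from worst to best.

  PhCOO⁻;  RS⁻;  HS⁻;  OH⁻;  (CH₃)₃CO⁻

Leaving-group ability tracks the stability of the departed species; conjugate-acid pKₐ is the usual yardstick (lower pKₐ → better LG).
PhCOO⁻: pKₐ(C₆H₅COOH) ≈ 4.2
HS⁻: pKₐ(H₂S) ≈ 7
RS⁻: pKₐ(RSH (a thiol)) ≈ 10.5
OH⁻: pKₐ(H₂O) ≈ 15.7
(CH₃)₃CO⁻: pKₐ(t-BuOH) ≈ 18
The question asks for worst first, so the sequence is read in increasing leaving-group ability.

(CH₃)₃CO⁻ < OH⁻ < RS⁻ < HS⁻ < PhCOO⁻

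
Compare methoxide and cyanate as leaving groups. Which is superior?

cyanate is the better leaving group.
pKₐ(HOCN) ≈ 3.5 versus pKₐ(CH₃OH) ≈ 15.5: cyanate is the much weaker base.
Resonance between N and O.

cyanate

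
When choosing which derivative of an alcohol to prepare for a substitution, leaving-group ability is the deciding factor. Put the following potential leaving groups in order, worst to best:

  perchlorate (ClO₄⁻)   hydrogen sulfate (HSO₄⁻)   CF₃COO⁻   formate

formate < CF₃COO⁻ < hydrogen sulfate (HSO₄⁻) < perchlorate (ClO₄⁻)

A good leaving group is a weak base: the lower the pKₐ of its conjugate acid, the more readily it departs.
perchlorate (ClO₄⁻): pKₐ(HClO₄) ≈ -10
hydrogen sulfate (HSO₄⁻): pKₐ(H₂SO₄) ≈ -3
CF₃COO⁻: pKₐ(CF₃COOH) ≈ 0.2
formate: pKₐ(HCOOH) ≈ 3.8
Reversing gives the worst-to-best order requested.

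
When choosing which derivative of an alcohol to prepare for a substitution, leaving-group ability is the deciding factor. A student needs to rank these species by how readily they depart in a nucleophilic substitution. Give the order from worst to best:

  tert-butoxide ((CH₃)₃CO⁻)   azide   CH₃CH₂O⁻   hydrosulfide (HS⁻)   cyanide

tert-butoxide ((CH₃)₃CO⁻) < CH₃CH₂O⁻ < cyanide < hydrosulfide (HS⁻) < azide

Rank by basicity of the departing species: weakest base leaves most easily.
azide: pKₐ(HN₃) ≈ 4.7
hydrosulfide (HS⁻): pKₐ(H₂S) ≈ 7
cyanide: pKₐ(HCN) ≈ 9.2
CH₃CH₂O⁻: pKₐ(CH₃CH₂OH) ≈ 16
tert-butoxide ((CH₃)₃CO⁻): pKₐ(t-BuOH) ≈ 18
The question asks for worst first, so the sequence is read in increasing leaving-group ability.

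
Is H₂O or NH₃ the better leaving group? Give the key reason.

H₂O is the better leaving group.
pKₐ(H₃O⁺) ≈ -1.7 versus pKₐ(NH₄⁺) ≈ 9.2: H₂O is the much weaker base.
Neutral; leaves from a protonated alcohol (R–OH₂⁺).

H₂O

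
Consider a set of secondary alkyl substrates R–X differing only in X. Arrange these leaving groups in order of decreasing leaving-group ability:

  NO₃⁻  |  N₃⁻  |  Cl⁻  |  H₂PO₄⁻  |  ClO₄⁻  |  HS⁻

ClO₄⁻ > Cl⁻ > NO₃⁻ > H₂PO₄⁻ > N₃⁻ > HS⁻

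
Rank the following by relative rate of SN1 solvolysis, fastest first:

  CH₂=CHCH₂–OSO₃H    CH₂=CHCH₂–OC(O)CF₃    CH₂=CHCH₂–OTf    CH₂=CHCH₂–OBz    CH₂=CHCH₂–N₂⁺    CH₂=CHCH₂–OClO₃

CH₂=CHCH₂–N₂⁺ > CH₂=CHCH₂–OTf > CH₂=CHCH₂–OClO₃ > CH₂=CHCH₂–OSO₃H > CH₂=CHCH₂–OC(O)CF₃ > CH₂=CHCH₂–OBz

The skeletons are identical, so relative rate is governed entirely by leaving-group ability.
Leaving-group ability tracks the stability of the departed species; conjugate-acid pKₐ is the usual yardstick (lower pKₐ → better LG).
CH₂=CHCH₂–N₂⁺ loses N₂: no meaningful conjugate acid; N₂ departs as an exceptionally stable neutral molecule
CH₂=CHCH₂–OTf loses OTf⁻: pKₐ(CF₃SO₃H (triflic acid)) ≈ -14
CH₂=CHCH₂–OClO₃ loses ClO₄⁻: pKₐ(HClO₄) ≈ -10
CH₂=CHCH₂–OSO₃H loses HSO₄⁻: pKₐ(H₂SO₄) ≈ -3
CH₂=CHCH₂–OC(O)CF₃ loses CF₃COO⁻: pKₐ(CF₃COOH) ≈ 0.2
CH₂=CHCH₂–OBz loses PhCOO⁻: pKₐ(C₆H₅COOH) ≈ 4.2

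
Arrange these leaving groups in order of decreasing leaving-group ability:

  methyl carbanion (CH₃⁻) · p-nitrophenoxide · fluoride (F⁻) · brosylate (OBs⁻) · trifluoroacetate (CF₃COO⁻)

brosylate (OBs⁻) > trifluoroacetate (CF₃COO⁻) > fluoride (F⁻) > p-nitrophenoxide > methyl carbanion (CH₃⁻)

Leaving-group ability tracks the stability of the departed species; conjugate-acid pKₐ is the usual yardstick (lower pKₐ → better LG).
brosylate (OBs⁻): pKₐ(p-BrC₆H₄SO₃H) ≈ -2.8 — arenesulfonate with a p-bromo substituent
trifluoroacetate (CF₃COO⁻): pKₐ(CF₃COOH) ≈ 0.2 — strongly electron-withdrawing CF₃ stabilises the carboxylate
fluoride (F⁻): pKₐ(HF) ≈ 3.2 — small and strongly basic; the poor halide leaving group
p-nitrophenoxide: pKₐ(p-nitrophenol) ≈ 7.2
methyl carbanion (CH₃⁻): pKₐ(CH₄) ≈ 48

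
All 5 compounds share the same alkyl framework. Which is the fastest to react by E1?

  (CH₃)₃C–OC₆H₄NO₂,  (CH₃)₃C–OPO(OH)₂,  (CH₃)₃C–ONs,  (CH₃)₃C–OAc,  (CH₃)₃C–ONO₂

Identical carbon frameworks mean the comparison reduces to leaving-group quality.
Leaving-group ability tracks the stability of the departed species; conjugate-acid pKₐ is the usual yardstick (lower pKₐ → better LG).
(CH₃)₃C–ONs loses ONs⁻: pKₐ(p-O₂NC₆H₄SO₃H) ≈ -3.5
(CH₃)₃C–ONO₂ loses NO₃⁻: pKₐ(HNO₃) ≈ -1.3
(CH₃)₃C–OPO(OH)₂ loses H₂PO₄⁻: pKₐ(H₃PO₄) ≈ 2.1
(CH₃)₃C–OAc loses AcO⁻: pKₐ(CH₃COOH) ≈ 4.8
(CH₃)₃C–OC₆H₄NO₂ loses p-O₂N–C₆H₄–O⁻: pKₐ(p-nitrophenol) ≈ 7.2

(CH₃)₃C–ONs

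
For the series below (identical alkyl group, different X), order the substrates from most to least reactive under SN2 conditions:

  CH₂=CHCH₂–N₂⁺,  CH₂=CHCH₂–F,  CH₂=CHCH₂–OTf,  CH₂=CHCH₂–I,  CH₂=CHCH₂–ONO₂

CH₂=CHCH₂–N₂⁺ > CH₂=CHCH₂–OTf > CH₂=CHCH₂–I > CH₂=CHCH₂–ONO₂ > CH₂=CHCH₂–F

The skeletons are identical, so relative rate is governed entirely by leaving-group ability.
The more stable X⁻ (or X) is on its own — i.e. the weaker a base it is — the better a leaving group it makes.
CH₂=CHCH₂–N₂⁺ loses N₂: no meaningful conjugate acid; N₂ departs as an exceptionally stable neutral molecule
CH₂=CHCH₂–OTf loses OTf⁻: pKₐ(CF₃SO₃H (triflic acid)) ≈ -14
CH₂=CHCH₂–I loses I⁻: pKₐ(HI) ≈ -10
CH₂=CHCH₂–ONO₂ loses NO₃⁻: pKₐ(HNO₃) ≈ -1.3
CH₂=CHCH₂–F loses F⁻: pKₐ(HF) ≈ 3.2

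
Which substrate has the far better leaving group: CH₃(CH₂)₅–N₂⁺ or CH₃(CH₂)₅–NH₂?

From CH₃(CH₂)₅–NH₂ the departing group would be NH₂⁻ (pKₐ(NH₃) ≈ 38). Extremely strong base; never a leaving group.
From CH₃(CH₂)₅–N₂⁺ the leaving group is N₂ (no meaningful conjugate acid; N₂ departs as an exceptionally stable neutral molecule).
(In practice CH₃(CH₂)₅–N₂⁺ is made from CH₃(CH₂)₅–NH₂ by diazotisation (NaNO₂ / HCl, 0 °C), generating a diazonium salt that expels N₂.)

CH₃(CH₂)₅–N₂⁺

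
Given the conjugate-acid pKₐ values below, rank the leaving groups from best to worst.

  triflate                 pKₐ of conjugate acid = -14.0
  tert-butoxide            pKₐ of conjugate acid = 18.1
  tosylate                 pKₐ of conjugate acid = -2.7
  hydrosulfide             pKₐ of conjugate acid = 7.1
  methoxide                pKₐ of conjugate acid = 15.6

Lower conjugate-acid pKₐ ⇒ weaker base ⇒ better leaving group.
Sorting by the given values: triflate (-14.0), tosylate (-2.7), hydrosulfide (7.1), methoxide (15.6), tert-butoxide (18.1).

triflate > tosylate > hydrosulfide > methoxide > tert-butoxide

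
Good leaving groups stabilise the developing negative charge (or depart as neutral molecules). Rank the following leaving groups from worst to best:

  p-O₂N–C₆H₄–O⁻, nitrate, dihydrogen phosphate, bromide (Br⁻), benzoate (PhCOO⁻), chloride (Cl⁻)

The more stable X⁻ (or X) is on its own — i.e. the weaker a base it is — the better a leaving group it makes.
bromide (Br⁻): pKₐ(HBr) ≈ -9 — weak base; good leaving group
chloride (Cl⁻): pKₐ(HCl) ≈ -7 — moderately weak base
nitrate: pKₐ(HNO₃) ≈ -1.3
dihydrogen phosphate: pKₐ(H₃PO₄) ≈ 2.1
benzoate (PhCOO⁻): pKₐ(C₆H₅COOH) ≈ 4.2
p-O₂N–C₆H₄–O⁻: pKₐ(p-nitrophenol) ≈ 7.2 — nitro group delocalises the charge; the classic chromogenic LG
Reversing gives the worst-to-best order requested.

p-O₂N–C₆H₄–O⁻ < benzoate (PhCOO⁻) < dihydrogen phosphate < nitrate < chloride (Cl⁻) < bromide (Br⁻)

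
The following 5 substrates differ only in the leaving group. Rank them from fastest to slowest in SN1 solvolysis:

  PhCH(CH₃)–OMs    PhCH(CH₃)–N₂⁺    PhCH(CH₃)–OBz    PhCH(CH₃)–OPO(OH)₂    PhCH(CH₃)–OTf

The skeletons are identical, so relative rate is governed entirely by leaving-group ability.
Rank by basicity of the departing species: weakest base leaves most easily.
PhCH(CH₃)–N₂⁺ loses N₂: no meaningful conjugate acid; N₂ departs as an exceptionally stable neutral molecule
PhCH(CH₃)–OTf loses OTf⁻: pKₐ(CF₃SO₃H (triflic acid)) ≈ -14
PhCH(CH₃)–OMs loses OMs⁻: pKₐ(CH₃SO₃H (MsOH)) ≈ -1.9
PhCH(CH₃)–OPO(OH)₂ loses H₂PO₄⁻: pKₐ(H₃PO₄) ≈ 2.1
PhCH(CH₃)–OBz loses PhCOO⁻: pKₐ(C₆H₅COOH) ≈ 4.2

PhCH(CH₃)–N₂⁺ > PhCH(CH₃)–OTf > PhCH(CH₃)–OMs > PhCH(CH₃)–OPO(OH)₂ > PhCH(CH₃)–OBz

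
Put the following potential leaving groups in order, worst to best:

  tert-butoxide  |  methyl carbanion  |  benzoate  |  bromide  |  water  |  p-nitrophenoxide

methyl carbanion < tert-butoxide < p-nitrophenoxide < benzoate < water < bromide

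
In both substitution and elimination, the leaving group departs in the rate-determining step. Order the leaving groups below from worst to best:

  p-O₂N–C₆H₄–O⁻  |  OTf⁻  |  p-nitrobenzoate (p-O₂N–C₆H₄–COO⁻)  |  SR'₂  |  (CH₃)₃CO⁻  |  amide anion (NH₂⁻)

amide anion (NH₂⁻) < (CH₃)₃CO⁻ < p-O₂N–C₆H₄–O⁻ < p-nitrobenzoate (p-O₂N–C₆H₄–COO⁻) < SR'₂ < OTf⁻

Leaving-group ability tracks the stability of the departed species; conjugate-acid pKₐ is the usual yardstick (lower pKₐ → better LG).
OTf⁻: pKₐ(CF₃SO₃H (triflic acid)) ≈ -14
SR'₂: pKₐ(R'₂SH⁺) ≈ -7
p-nitrobenzoate (p-O₂N–C₆H₄–COO⁻): pKₐ(p-nitrobenzoic acid) ≈ 3.4
p-O₂N–C₆H₄–O⁻: pKₐ(p-nitrophenol) ≈ 7.2
(CH₃)₃CO⁻: pKₐ(t-BuOH) ≈ 18
amide anion (NH₂⁻): pKₐ(NH₃) ≈ 38
Listed from poorest to best leaving group as asked.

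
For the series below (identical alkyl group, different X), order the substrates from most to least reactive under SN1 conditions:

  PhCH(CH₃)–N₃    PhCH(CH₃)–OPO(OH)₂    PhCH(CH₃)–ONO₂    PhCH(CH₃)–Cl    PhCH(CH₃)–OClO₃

Identical carbon frameworks mean the comparison reduces to leaving-group quality.
A good leaving group is a weak base: the lower the pKₐ of its conjugate acid, the more readily it departs.
PhCH(CH₃)–OClO₃ loses ClO₄⁻: pKₐ(HClO₄) ≈ -10
PhCH(CH₃)–Cl loses Cl⁻: pKₐ(HCl) ≈ -7
PhCH(CH₃)–ONO₂ loses NO₃⁻: pKₐ(HNO₃) ≈ -1.3
PhCH(CH₃)–OPO(OH)₂ loses H₂PO₄⁻: pKₐ(H₃PO₄) ≈ 2.1
PhCH(CH₃)–N₃ loses N₃⁻: pKₐ(HN₃) ≈ 4.7

PhCH(CH₃)–OClO₃ > PhCH(CH₃)–Cl > PhCH(CH₃)–ONO₂ > PhCH(CH₃)–OPO(OH)₂ > PhCH(CH₃)–N₃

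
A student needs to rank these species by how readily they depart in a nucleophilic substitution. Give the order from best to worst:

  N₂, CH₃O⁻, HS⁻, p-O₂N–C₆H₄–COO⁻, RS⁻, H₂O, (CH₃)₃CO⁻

A good leaving group is a weak base: the lower the pKₐ of its conjugate acid, the more readily it departs.
N₂: no meaningful conjugate acid; N₂ departs as an exceptionally stable neutral molecule
H₂O: pKₐ(H₃O⁺) ≈ -1.7 — neutral; leaves from a protonated alcohol (R–OH₂⁺)
p-O₂N–C₆H₄–COO⁻: pKₐ(p-nitrobenzoic acid) ≈ 3.4 — electron-withdrawing nitro group stabilises the carboxylate
HS⁻: pKₐ(H₂S) ≈ 7 — larger and more polarisable than the oxygen analogue
RS⁻: pKₐ(RSH (a thiol)) ≈ 10.5 — moderately basic; rarely leaves without activation
CH₃O⁻: pKₐ(CH₃OH) ≈ 15.5 — strong base; alkoxides do not leave unassisted
(CH₃)₃CO⁻: pKₐ(t-BuOH) ≈ 18

N₂ > H₂O > p-O₂N–C₆H₄–COO⁻ > HS⁻ > RS⁻ > CH₃O⁻ > (CH₃)₃CO⁻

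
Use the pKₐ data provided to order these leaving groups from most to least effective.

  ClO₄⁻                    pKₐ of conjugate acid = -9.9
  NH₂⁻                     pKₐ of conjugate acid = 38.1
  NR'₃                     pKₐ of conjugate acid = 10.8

Lower conjugate-acid pKₐ ⇒ weaker base ⇒ better leaving group.
Sorting by the given values: ClO₄⁻ (-9.9), NR'₃ (10.8), NH₂⁻ (38.1).

ClO₄⁻ > NR'₃ > NH₂⁻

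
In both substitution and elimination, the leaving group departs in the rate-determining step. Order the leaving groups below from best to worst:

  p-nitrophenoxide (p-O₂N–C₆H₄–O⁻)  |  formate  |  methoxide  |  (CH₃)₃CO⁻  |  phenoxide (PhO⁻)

formate > p-nitrophenoxide (p-O₂N–C₆H₄–O⁻) > phenoxide (PhO⁻) > methoxide > (CH₃)₃CO⁻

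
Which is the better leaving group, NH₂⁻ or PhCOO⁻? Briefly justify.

PhCOO⁻ is the better leaving group.
pKₐ(C₆H₅COOH) ≈ 4.2 versus pKₐ(NH₃) ≈ 38: PhCOO⁻ is the much weaker base.
Aryl carboxylate.

PhCOO⁻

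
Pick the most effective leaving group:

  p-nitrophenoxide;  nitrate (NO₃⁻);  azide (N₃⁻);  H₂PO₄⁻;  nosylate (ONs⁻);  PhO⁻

A good leaving group is a weak base: the lower the pKₐ of its conjugate acid, the more readily it departs.
nosylate (ONs⁻): pKₐ(p-O₂NC₆H₄SO₃H) ≈ -3.5
nitrate (NO₃⁻): pKₐ(HNO₃) ≈ -1.3
H₂PO₄⁻: pKₐ(H₃PO₄) ≈ 2.1
azide (N₃⁻): pKₐ(HN₃) ≈ 4.7
p-nitrophenoxide: pKₐ(p-nitrophenol) ≈ 7.2
PhO⁻: pKₐ(C₆H₅OH (phenol)) ≈ 10

nosylate (ONs⁻)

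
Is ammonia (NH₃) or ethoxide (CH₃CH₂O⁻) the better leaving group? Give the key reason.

ammonia (NH₃)

ammonia (NH₃) is the better leaving group.
pKₐ(NH₄⁺) ≈ 9.2 versus pKₐ(CH₃CH₂OH) ≈ 16: ammonia (NH₃) is the much weaker base.
Neutral but moderately basic; leaves from R–NH₃⁺.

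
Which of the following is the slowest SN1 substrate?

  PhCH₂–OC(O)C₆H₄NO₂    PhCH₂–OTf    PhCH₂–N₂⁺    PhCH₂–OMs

PhCH₂–OC(O)C₆H₄NO₂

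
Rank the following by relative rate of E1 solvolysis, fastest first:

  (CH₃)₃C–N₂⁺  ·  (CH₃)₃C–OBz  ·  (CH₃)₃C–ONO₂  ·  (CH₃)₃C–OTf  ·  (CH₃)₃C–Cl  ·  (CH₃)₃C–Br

Same R in every case — rank the leaving groups.
Leaving-group ability tracks the stability of the departed species; conjugate-acid pKₐ is the usual yardstick (lower pKₐ → better LG).
(CH₃)₃C–N₂⁺ loses N₂: no meaningful conjugate acid; N₂ departs as an exceptionally stable neutral molecule
(CH₃)₃C–OTf loses OTf⁻: pKₐ(CF₃SO₃H (triflic acid)) ≈ -14
(CH₃)₃C–Br loses Br⁻: pKₐ(HBr) ≈ -9
(CH₃)₃C–Cl loses Cl⁻: pKₐ(HCl) ≈ -7
(CH₃)₃C–ONO₂ loses NO₃⁻: pKₐ(HNO₃) ≈ -1.3
(CH₃)₃C–OBz loses PhCOO⁻: pKₐ(C₆H₅COOH) ≈ 4.2

(CH₃)₃C–N₂⁺ > (CH₃)₃C–OTf > (CH₃)₃C–Br > (CH₃)₃C–Cl > (CH₃)₃C–ONO₂ > (CH₃)₃C–OBz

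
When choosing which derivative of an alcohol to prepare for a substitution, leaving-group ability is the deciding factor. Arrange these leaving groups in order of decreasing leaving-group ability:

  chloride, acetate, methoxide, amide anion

chloride > acetate > methoxide > amide anion

The more stable X⁻ (or X) is on its own — i.e. the weaker a base it is — the better a leaving group it makes.
chloride: pKₐ(HCl) ≈ -7 — moderately weak base
acetate: pKₐ(CH₃COOH) ≈ 4.8 — resonance-stabilised but still a weak base
methoxide: pKₐ(CH₃OH) ≈ 15.5 — strong base; alkoxides do not leave unassisted
amide anion: pKₐ(NH₃) ≈ 38 — extremely strong base; never a leaving group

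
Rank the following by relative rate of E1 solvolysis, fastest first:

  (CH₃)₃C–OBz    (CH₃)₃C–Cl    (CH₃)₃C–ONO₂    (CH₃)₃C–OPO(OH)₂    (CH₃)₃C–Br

(CH₃)₃C–Br > (CH₃)₃C–Cl > (CH₃)₃C–ONO₂ > (CH₃)₃C–OPO(OH)₂ > (CH₃)₃C–OBz

The skeletons are identical, so relative rate is governed entirely by leaving-group ability.
Rank by basicity of the departing species: weakest base leaves most easily.
(CH₃)₃C–Br loses Br⁻: pKₐ(HBr) ≈ -9
(CH₃)₃C–Cl loses Cl⁻: pKₐ(HCl) ≈ -7
(CH₃)₃C–ONO₂ loses NO₃⁻: pKₐ(HNO₃) ≈ -1.3
(CH₃)₃C–OPO(OH)₂ loses H₂PO₄⁻: pKₐ(H₃PO₄) ≈ 2.1
(CH₃)₃C–OBz loses PhCOO⁻: pKₐ(C₆H₅COOH) ≈ 4.2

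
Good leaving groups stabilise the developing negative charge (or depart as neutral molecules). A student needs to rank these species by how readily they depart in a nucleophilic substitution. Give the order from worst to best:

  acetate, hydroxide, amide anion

amide anion < hydroxide < acetate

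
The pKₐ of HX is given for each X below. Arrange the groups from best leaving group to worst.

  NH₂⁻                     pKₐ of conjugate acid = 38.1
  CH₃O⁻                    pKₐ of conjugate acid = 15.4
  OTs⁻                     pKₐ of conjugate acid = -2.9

OTs⁻ > CH₃O⁻ > NH₂⁻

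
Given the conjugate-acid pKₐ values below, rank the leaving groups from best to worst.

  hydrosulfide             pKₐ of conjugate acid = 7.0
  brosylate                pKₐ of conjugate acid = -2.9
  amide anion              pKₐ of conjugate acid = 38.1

Lower conjugate-acid pKₐ ⇒ weaker base ⇒ better leaving group.
Sorting by the given values: brosylate (-2.9), hydrosulfide (7.0), amide anion (38.1).

brosylate > hydrosulfide > amide anion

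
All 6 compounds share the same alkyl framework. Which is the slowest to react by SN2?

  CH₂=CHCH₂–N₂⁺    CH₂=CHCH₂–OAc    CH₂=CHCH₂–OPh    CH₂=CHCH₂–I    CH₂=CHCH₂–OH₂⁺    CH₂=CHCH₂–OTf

CH₂=CHCH₂–OPh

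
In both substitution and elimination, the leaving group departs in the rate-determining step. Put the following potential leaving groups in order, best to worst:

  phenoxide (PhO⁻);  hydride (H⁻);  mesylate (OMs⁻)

mesylate (OMs⁻) > phenoxide (PhO⁻) > hydride (H⁻)

Rank by basicity of the departing species: weakest base leaves most easily.
mesylate (OMs⁻): pKₐ(CH₃SO₃H (MsOH)) ≈ -1.9 — resonance-delocalised alkanesulfonate
phenoxide (PhO⁻): pKₐ(C₆H₅OH (phenol)) ≈ 10
hydride (H⁻): pKₐ(H₂) ≈ 36 — extremely strong base; leaves only in special hydride-transfer contexts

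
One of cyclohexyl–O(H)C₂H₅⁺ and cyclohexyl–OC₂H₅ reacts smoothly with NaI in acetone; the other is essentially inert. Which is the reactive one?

From cyclohexyl–OC₂H₅ the departing group would be CH₃CH₂O⁻ (pKₐ(CH₃CH₂OH) ≈ 16). Strong base; alkoxides do not leave unassisted.
From cyclohexyl–O(H)C₂H₅⁺ the leaving group is R'OH (pKₐ(R'OH₂⁺) ≈ -2.4). Neutral; leaves from a protonated ether (an oxonium ion, R–O(H)R'⁺).
(In practice cyclohexyl–O(H)C₂H₅⁺ is made from cyclohexyl–OC₂H₅ by protonation with concentrated HBr, allowing neutral ethanol, rather than ethoxide, to depart.)

cyclohexyl–O(H)C₂H₅⁺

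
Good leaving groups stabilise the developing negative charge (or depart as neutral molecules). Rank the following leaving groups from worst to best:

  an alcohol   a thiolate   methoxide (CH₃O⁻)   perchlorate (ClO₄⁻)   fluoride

methoxide (CH₃O⁻) < a thiolate < fluoride < an alcohol < perchlorate (ClO₄⁻)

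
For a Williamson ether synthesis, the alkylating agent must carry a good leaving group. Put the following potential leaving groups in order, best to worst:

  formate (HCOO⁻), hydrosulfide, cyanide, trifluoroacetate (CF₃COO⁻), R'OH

R'OH: pKₐ(R'OH₂⁺) ≈ -2.4 — neutral; leaves from a protonated ether (an oxonium ion, R–O(H)R'⁺)
trifluoroacetate (CF₃COO⁻): pKₐ(CF₃COOH) ≈ 0.2
formate (HCOO⁻): pKₐ(HCOOH) ≈ 3.8 — resonance-stabilised carboxylate
hydrosulfide: pKₐ(H₂S) ≈ 7
cyanide: pKₐ(HCN) ≈ 9.2 — sp carbon stabilises the charge somewhat, but still a poor LG

R'OH > trifluoroacetate (CF₃COO⁻) > formate (HCOO⁻) > hydrosulfide > cyanide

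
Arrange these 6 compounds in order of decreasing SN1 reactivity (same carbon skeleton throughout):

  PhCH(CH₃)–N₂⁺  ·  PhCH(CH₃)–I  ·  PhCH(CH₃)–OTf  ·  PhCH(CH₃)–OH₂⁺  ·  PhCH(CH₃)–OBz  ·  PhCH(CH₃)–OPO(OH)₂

PhCH(CH₃)–N₂⁺ > PhCH(CH₃)–OTf > PhCH(CH₃)–I > PhCH(CH₃)–OH₂⁺ > PhCH(CH₃)–OPO(OH)₂ > PhCH(CH₃)–OBz

With the same alkyl group throughout, only the leaving group differentiates the rates.
A good leaving group is a weak base: the lower the pKₐ of its conjugate acid, the more readily it departs.
PhCH(CH₃)–N₂⁺ loses N₂: no meaningful conjugate acid; N₂ departs as an exceptionally stable neutral molecule
PhCH(CH₃)–OTf loses OTf⁻: pKₐ(CF₃SO₃H (triflic acid)) ≈ -14
PhCH(CH₃)–I loses I⁻: pKₐ(HI) ≈ -10
PhCH(CH₃)–OH₂⁺ loses H₂O: pKₐ(H₃O⁺) ≈ -1.7
PhCH(CH₃)–OPO(OH)₂ loses H₂PO₄⁻: pKₐ(H₃PO₄) ≈ 2.1
PhCH(CH₃)–OBz loses PhCOO⁻: pKₐ(C₆H₅COOH) ≈ 4.2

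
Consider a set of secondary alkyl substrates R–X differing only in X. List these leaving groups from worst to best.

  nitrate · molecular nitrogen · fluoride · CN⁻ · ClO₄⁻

CN⁻ < fluoride < nitrate < ClO₄⁻ < molecular nitrogen

Leaving-group ability tracks the stability of the departed species; conjugate-acid pKₐ is the usual yardstick (lower pKₐ → better LG).
molecular nitrogen: no meaningful conjugate acid; N₂ departs as an exceptionally stable neutral molecule
ClO₄⁻: pKₐ(HClO₄) ≈ -10 — extremely weak base; rarely used for safety reasons
nitrate: pKₐ(HNO₃) ≈ -1.3 — resonance-delocalised over three oxygens
fluoride: pKₐ(HF) ≈ 3.2
CN⁻: pKₐ(HCN) ≈ 9.2 — sp carbon stabilises the charge somewhat, but still a poor LG
Listed from poorest to best leaving group as asked.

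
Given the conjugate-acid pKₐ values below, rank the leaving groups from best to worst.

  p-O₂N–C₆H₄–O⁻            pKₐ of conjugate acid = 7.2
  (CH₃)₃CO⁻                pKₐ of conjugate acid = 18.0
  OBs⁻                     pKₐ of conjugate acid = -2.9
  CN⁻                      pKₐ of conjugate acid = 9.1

Lower conjugate-acid pKₐ ⇒ weaker base ⇒ better leaving group.
Sorting by the given values: OBs⁻ (-2.9), p-O₂N–C₆H₄–O⁻ (7.2), CN⁻ (9.1), (CH₃)₃CO⁻ (18.0).

OBs⁻ > p-O₂N–C₆H₄–O⁻ > CN⁻ > (CH₃)₃CO⁻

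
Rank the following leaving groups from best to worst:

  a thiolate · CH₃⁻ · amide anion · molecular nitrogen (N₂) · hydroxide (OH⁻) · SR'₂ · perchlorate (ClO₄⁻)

molecular nitrogen (N₂) > perchlorate (ClO₄⁻) > SR'₂ > a thiolate > hydroxide (OH⁻) > amide anion > CH₃⁻

molecular nitrogen (N₂): no meaningful conjugate acid; N₂ departs as an exceptionally stable neutral molecule
perchlorate (ClO₄⁻): pKₐ(HClO₄) ≈ -10
SR'₂: pKₐ(R'₂SH⁺) ≈ -7
a thiolate: pKₐ(RSH (a thiol)) ≈ 10.5
hydroxide (OH⁻): pKₐ(H₂O) ≈ 15.7
amide anion: pKₐ(NH₃) ≈ 38
CH₃⁻: pKₐ(CH₄) ≈ 48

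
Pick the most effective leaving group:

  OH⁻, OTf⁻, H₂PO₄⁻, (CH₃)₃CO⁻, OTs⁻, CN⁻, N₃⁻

OTf⁻

OTf⁻: pKₐ(CF₃SO₃H (triflic acid)) ≈ -14
OTs⁻: pKₐ(p-CH₃C₆H₄SO₃H (TsOH)) ≈ -2.8
H₂PO₄⁻: pKₐ(H₃PO₄) ≈ 2.1
N₃⁻: pKₐ(HN₃) ≈ 4.7
CN⁻: pKₐ(HCN) ≈ 9.2
OH⁻: pKₐ(H₂O) ≈ 15.7
(CH₃)₃CO⁻: pKₐ(t-BuOH) ≈ 18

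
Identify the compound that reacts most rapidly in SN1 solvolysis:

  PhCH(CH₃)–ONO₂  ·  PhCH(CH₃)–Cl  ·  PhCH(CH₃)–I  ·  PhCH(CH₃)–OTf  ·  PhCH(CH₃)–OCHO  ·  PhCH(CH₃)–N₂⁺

With the same alkyl group throughout, only the leaving group differentiates the rates.
Rank by basicity of the departing species: weakest base leaves most easily.
PhCH(CH₃)–N₂⁺ loses N₂: no meaningful conjugate acid; N₂ departs as an exceptionally stable neutral molecule
PhCH(CH₃)–OTf loses OTf⁻: pKₐ(CF₃SO₃H (triflic acid)) ≈ -14
PhCH(CH₃)–I loses I⁻: pKₐ(HI) ≈ -10
PhCH(CH₃)–Cl loses Cl⁻: pKₐ(HCl) ≈ -7
PhCH(CH₃)–ONO₂ loses NO₃⁻: pKₐ(HNO₃) ≈ -1.3
PhCH(CH₃)–OCHO loses HCOO⁻: pKₐ(HCOOH) ≈ 3.8

PhCH(CH₃)–N₂⁺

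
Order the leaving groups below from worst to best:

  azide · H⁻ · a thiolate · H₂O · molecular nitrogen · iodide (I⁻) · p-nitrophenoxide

H⁻ < a thiolate < p-nitrophenoxide < azide < H₂O < iodide (I⁻) < molecular nitrogen

The more stable X⁻ (or X) is on its own — i.e. the weaker a base it is — the better a leaving group it makes.
molecular nitrogen: no meaningful conjugate acid; N₂ departs as an exceptionally stable neutral molecule
iodide (I⁻): pKₐ(HI) ≈ -10
H₂O: pKₐ(H₃O⁺) ≈ -1.7
azide: pKₐ(HN₃) ≈ 4.7
p-nitrophenoxide: pKₐ(p-nitrophenol) ≈ 7.2
a thiolate: pKₐ(RSH (a thiol)) ≈ 10.5
H⁻: pKₐ(H₂) ≈ 36
Listed from poorest to best leaving group as asked.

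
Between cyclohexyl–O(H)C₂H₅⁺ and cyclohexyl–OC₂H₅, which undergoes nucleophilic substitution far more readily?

From cyclohexyl–OC₂H₅ the departing group would be CH₃CH₂O⁻ (pKₐ(CH₃CH₂OH) ≈ 16). Strong base; alkoxides do not leave unassisted.
From cyclohexyl–O(H)C₂H₅⁺ the leaving group is R'OH (pKₐ(R'OH₂⁺) ≈ -2.4). Neutral; leaves from a protonated ether (an oxonium ion, R–O(H)R'⁺).
(In practice cyclohexyl–O(H)C₂H₅⁺ is made from cyclohexyl–OC₂H₅ by protonation with concentrated HBr, allowing neutral ethanol, rather than ethoxide, to depart.)

cyclohexyl–O(H)C₂H₅⁺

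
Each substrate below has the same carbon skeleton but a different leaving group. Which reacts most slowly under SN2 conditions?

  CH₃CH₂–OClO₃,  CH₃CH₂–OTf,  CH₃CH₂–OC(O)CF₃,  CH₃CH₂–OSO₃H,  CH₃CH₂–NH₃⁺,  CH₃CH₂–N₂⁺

CH₃CH₂–NH₃⁺

Same R in every case — rank the leaving groups.
Rank by basicity of the departing species: weakest base leaves most easily.
CH₃CH₂–N₂⁺ loses N₂: no meaningful conjugate acid; N₂ departs as an exceptionally stable neutral molecule
CH₃CH₂–OTf loses OTf⁻: pKₐ(CF₃SO₃H (triflic acid)) ≈ -14
CH₃CH₂–OClO₃ loses ClO₄⁻: pKₐ(HClO₄) ≈ -10
CH₃CH₂–OSO₃H loses HSO₄⁻: pKₐ(H₂SO₄) ≈ -3
CH₃CH₂–OC(O)CF₃ loses CF₃COO⁻: pKₐ(CF₃COOH) ≈ 0.2
CH₃CH₂–NH₃⁺ loses NH₃: pKₐ(NH₄⁺) ≈ 9.2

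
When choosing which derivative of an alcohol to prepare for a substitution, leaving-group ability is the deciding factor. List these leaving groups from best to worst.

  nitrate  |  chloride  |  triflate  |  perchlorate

triflate > perchlorate > chloride > nitrate

triflate: pKₐ(CF₃SO₃H (triflic acid)) ≈ -14
perchlorate: pKₐ(HClO₄) ≈ -10
chloride: pKₐ(HCl) ≈ -7
nitrate: pKₐ(HNO₃) ≈ -1.3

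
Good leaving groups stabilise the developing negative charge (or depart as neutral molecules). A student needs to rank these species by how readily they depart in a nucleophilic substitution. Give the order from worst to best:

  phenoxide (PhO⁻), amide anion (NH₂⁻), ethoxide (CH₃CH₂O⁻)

amide anion (NH₂⁻) < ethoxide (CH₃CH₂O⁻) < phenoxide (PhO⁻)

Leaving-group ability tracks the stability of the departed species; conjugate-acid pKₐ is the usual yardstick (lower pKₐ → better LG).
phenoxide (PhO⁻): pKₐ(C₆H₅OH (phenol)) ≈ 10
ethoxide (CH₃CH₂O⁻): pKₐ(CH₃CH₂OH) ≈ 16
amide anion (NH₂⁻): pKₐ(NH₃) ≈ 38
Listed from poorest to best leaving group as asked.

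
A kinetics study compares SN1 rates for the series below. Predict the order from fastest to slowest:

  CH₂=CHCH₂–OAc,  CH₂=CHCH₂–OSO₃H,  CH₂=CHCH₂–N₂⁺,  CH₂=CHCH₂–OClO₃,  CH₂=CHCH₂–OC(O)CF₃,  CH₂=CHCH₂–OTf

CH₂=CHCH₂–N₂⁺ > CH₂=CHCH₂–OTf > CH₂=CHCH₂–OClO₃ > CH₂=CHCH₂–OSO₃H > CH₂=CHCH₂–OC(O)CF₃ > CH₂=CHCH₂–OAc

Same R in every case — rank the leaving groups.
A good leaving group is a weak base: the lower the pKₐ of its conjugate acid, the more readily it departs.
CH₂=CHCH₂–N₂⁺ loses N₂: no meaningful conjugate acid; N₂ departs as an exceptionally stable neutral molecule
CH₂=CHCH₂–OTf loses OTf⁻: pKₐ(CF₃SO₃H (triflic acid)) ≈ -14
CH₂=CHCH₂–OClO₃ loses ClO₄⁻: pKₐ(HClO₄) ≈ -10
CH₂=CHCH₂–OSO₃H loses HSO₄⁻: pKₐ(H₂SO₄) ≈ -3
CH₂=CHCH₂–OC(O)CF₃ loses CF₃COO⁻: pKₐ(CF₃COOH) ≈ 0.2
CH₂=CHCH₂–OAc loses AcO⁻: pKₐ(CH₃COOH) ≈ 4.8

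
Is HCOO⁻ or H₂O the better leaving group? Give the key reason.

H₂O

H₂O is the better leaving group.
pKₐ(H₃O⁺) ≈ -1.7 versus pKₐ(HCOOH) ≈ 3.8: H₂O is the much weaker base.
Neutral; leaves from a protonated alcohol (R–OH₂⁺).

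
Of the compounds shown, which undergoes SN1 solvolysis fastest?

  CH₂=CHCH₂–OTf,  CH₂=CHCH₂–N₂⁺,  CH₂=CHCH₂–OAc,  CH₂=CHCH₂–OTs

The skeletons are identical, so relative rate is governed entirely by leaving-group ability.
The more stable X⁻ (or X) is on its own — i.e. the weaker a base it is — the better a leaving group it makes.
CH₂=CHCH₂–N₂⁺ loses N₂: no meaningful conjugate acid; N₂ departs as an exceptionally stable neutral molecule
CH₂=CHCH₂–OTf loses OTf⁻: pKₐ(CF₃SO₃H (triflic acid)) ≈ -14
CH₂=CHCH₂–OTs loses OTs⁻: pKₐ(p-CH₃C₆H₄SO₃H (TsOH)) ≈ -2.8
CH₂=CHCH₂–OAc loses AcO⁻: pKₐ(CH₃COOH) ≈ 4.8

CH₂=CHCH₂–N₂⁺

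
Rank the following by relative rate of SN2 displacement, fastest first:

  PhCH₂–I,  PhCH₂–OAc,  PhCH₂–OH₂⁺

PhCH₂–I > PhCH₂–OH₂⁺ > PhCH₂–OAc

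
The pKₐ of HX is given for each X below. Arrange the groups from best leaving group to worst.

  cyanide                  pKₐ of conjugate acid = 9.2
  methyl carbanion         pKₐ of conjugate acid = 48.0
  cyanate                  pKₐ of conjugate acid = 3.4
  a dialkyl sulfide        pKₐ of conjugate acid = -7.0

a dialkyl sulfide > cyanate > cyanide > methyl carbanion

Lower conjugate-acid pKₐ ⇒ weaker base ⇒ better leaving group.
Sorting by the given values: a dialkyl sulfide (-7.0), cyanate (3.4), cyanide (9.2), methyl carbanion (48.0).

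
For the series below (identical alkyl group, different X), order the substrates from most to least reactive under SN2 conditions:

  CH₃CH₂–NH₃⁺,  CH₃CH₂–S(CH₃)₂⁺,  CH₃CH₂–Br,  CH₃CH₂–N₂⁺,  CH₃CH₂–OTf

CH₃CH₂–N₂⁺ > CH₃CH₂–OTf > CH₃CH₂–Br > CH₃CH₂–S(CH₃)₂⁺ > CH₃CH₂–NH₃⁺

The skeletons are identical, so relative rate is governed entirely by leaving-group ability.
A good leaving group is a weak base: the lower the pKₐ of its conjugate acid, the more readily it departs.
CH₃CH₂–N₂⁺ loses N₂: no meaningful conjugate acid; N₂ departs as an exceptionally stable neutral molecule
CH₃CH₂–OTf loses OTf⁻: pKₐ(CF₃SO₃H (triflic acid)) ≈ -14
CH₃CH₂–Br loses Br⁻: pKₐ(HBr) ≈ -9
CH₃CH₂–S(CH₃)₂⁺ loses SR'₂: pKₐ(R'₂SH⁺) ≈ -7
CH₃CH₂–NH₃⁺ loses NH₃: pKₐ(NH₄⁺) ≈ 9.2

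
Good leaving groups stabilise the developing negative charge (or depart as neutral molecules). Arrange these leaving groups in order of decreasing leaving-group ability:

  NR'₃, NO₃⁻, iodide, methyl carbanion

iodide > NO₃⁻ > NR'₃ > methyl carbanion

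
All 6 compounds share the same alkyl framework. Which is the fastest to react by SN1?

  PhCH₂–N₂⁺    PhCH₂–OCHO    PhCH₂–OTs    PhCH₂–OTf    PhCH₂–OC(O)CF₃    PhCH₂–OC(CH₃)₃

PhCH₂–N₂⁺

Same R in every case — rank the leaving groups.
The more stable X⁻ (or X) is on its own — i.e. the weaker a base it is — the better a leaving group it makes.
PhCH₂–N₂⁺ loses N₂: no meaningful conjugate acid; N₂ departs as an exceptionally stable neutral molecule
PhCH₂–OTf loses OTf⁻: pKₐ(CF₃SO₃H (triflic acid)) ≈ -14
PhCH₂–OTs loses OTs⁻: pKₐ(p-CH₃C₆H₄SO₃H (TsOH)) ≈ -2.8
PhCH₂–OC(O)CF₃ loses CF₃COO⁻: pKₐ(CF₃COOH) ≈ 0.2
PhCH₂–OCHO loses HCOO⁻: pKₐ(HCOOH) ≈ 3.8
PhCH₂–OC(CH₃)₃ loses (CH₃)₃CO⁻: pKₐ(t-BuOH) ≈ 18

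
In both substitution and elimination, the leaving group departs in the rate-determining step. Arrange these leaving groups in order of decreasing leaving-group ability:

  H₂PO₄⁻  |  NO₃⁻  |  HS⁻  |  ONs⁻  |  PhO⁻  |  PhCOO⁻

ONs⁻ > NO₃⁻ > H₂PO₄⁻ > PhCOO⁻ > HS⁻ > PhO⁻

ONs⁻: pKₐ(p-O₂NC₆H₄SO₃H) ≈ -3.5
NO₃⁻: pKₐ(HNO₃) ≈ -1.3
H₂PO₄⁻: pKₐ(H₃PO₄) ≈ 2.1
PhCOO⁻: pKₐ(C₆H₅COOH) ≈ 4.2
HS⁻: pKₐ(H₂S) ≈ 7
PhO⁻: pKₐ(C₆H₅OH (phenol)) ≈ 10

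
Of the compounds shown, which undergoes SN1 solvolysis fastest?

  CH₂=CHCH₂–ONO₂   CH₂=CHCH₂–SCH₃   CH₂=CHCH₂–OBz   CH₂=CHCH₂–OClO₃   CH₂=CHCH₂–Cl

Identical carbon frameworks mean the comparison reduces to leaving-group quality.
The more stable X⁻ (or X) is on its own — i.e. the weaker a base it is — the better a leaving group it makes.
CH₂=CHCH₂–OClO₃ loses ClO₄⁻: pKₐ(HClO₄) ≈ -10
CH₂=CHCH₂–Cl loses Cl⁻: pKₐ(HCl) ≈ -7
CH₂=CHCH₂–ONO₂ loses NO₃⁻: pKₐ(HNO₃) ≈ -1.3
CH₂=CHCH₂–OBz loses PhCOO⁻: pKₐ(C₆H₅COOH) ≈ 4.2
CH₂=CHCH₂–SCH₃ loses RS⁻: pKₐ(RSH (a thiol)) ≈ 10.5

CH₂=CHCH₂–OClO₃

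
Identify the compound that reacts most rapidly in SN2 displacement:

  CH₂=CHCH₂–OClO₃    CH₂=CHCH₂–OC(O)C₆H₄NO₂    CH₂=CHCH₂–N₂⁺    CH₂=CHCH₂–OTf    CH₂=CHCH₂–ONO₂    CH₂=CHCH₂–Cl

CH₂=CHCH₂–N₂⁺

Identical carbon frameworks mean the comparison reduces to leaving-group quality.
Rank by basicity of the departing species: weakest base leaves most easily.
CH₂=CHCH₂–N₂⁺ loses N₂: no meaningful conjugate acid; N₂ departs as an exceptionally stable neutral molecule
CH₂=CHCH₂–OTf loses OTf⁻: pKₐ(CF₃SO₃H (triflic acid)) ≈ -14
CH₂=CHCH₂–OClO₃ loses ClO₄⁻: pKₐ(HClO₄) ≈ -10
CH₂=CHCH₂–Cl loses Cl⁻: pKₐ(HCl) ≈ -7
CH₂=CHCH₂–ONO₂ loses NO₃⁻: pKₐ(HNO₃) ≈ -1.3
CH₂=CHCH₂–OC(O)C₆H₄NO₂ loses p-O₂N–C₆H₄–COO⁻: pKₐ(p-nitrobenzoic acid) ≈ 3.4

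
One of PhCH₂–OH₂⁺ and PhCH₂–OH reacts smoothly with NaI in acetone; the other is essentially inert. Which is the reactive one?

From PhCH₂–OH the departing group would be OH⁻ (pKₐ(H₂O) ≈ 15.7). Strong base; essentially never leaves without prior activation.
From PhCH₂–OH₂⁺ the leaving group is H₂O (pKₐ(H₃O⁺) ≈ -1.7). Neutral; leaves from a protonated alcohol (R–OH₂⁺).
(In practice PhCH₂–OH₂⁺ is made from PhCH₂–OH by protonation with strong acid, converting the leaving group from hydroxide to neutral water.)

PhCH₂–OH₂⁺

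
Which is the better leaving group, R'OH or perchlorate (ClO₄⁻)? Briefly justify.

perchlorate (ClO₄⁻) is the better leaving group.
pKₐ(HClO₄) ≈ -10 versus pKₐ(R'OH₂⁺) ≈ -2.4: perchlorate (ClO₄⁻) is the much weaker base.
Extremely weak base; rarely used for safety reasons.

perchlorate (ClO₄⁻)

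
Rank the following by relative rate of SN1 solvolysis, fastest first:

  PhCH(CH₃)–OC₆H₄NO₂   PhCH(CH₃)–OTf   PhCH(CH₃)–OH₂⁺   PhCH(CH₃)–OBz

Identical carbon frameworks mean the comparison reduces to leaving-group quality.
Leaving-group ability tracks the stability of the departed species; conjugate-acid pKₐ is the usual yardstick (lower pKₐ → better LG).
PhCH(CH₃)–OTf loses OTf⁻: pKₐ(CF₃SO₃H (triflic acid)) ≈ -14
PhCH(CH₃)–OH₂⁺ loses H₂O: pKₐ(H₃O⁺) ≈ -1.7
PhCH(CH₃)–OBz loses PhCOO⁻: pKₐ(C₆H₅COOH) ≈ 4.2
PhCH(CH₃)–OC₆H₄NO₂ loses p-O₂N–C₆H₄–O⁻: pKₐ(p-nitrophenol) ≈ 7.2

PhCH(CH₃)–OTf > PhCH(CH₃)–OH₂⁺ > PhCH(CH₃)–OBz > PhCH(CH₃)–OC₆H₄NO₂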